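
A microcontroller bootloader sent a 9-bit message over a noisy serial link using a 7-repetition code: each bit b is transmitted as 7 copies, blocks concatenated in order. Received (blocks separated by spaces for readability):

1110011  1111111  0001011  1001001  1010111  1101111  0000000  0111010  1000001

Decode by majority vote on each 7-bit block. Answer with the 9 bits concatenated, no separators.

Block 1 (1110011): 5 ones → 1
Block 2 (1111111): 7 ones → 1
Block 3 (0001011): 3 ones → 0
Block 4 (1001001): 3 ones → 0
Block 5 (1010111): 5 ones → 1
Block 6 (1101111): 6 ones → 1
Block 7 (0000000): 0 ones → 0
Block 8 (0111010): 4 ones → 1
Block 9 (1000001): 2 ones → 0

110011010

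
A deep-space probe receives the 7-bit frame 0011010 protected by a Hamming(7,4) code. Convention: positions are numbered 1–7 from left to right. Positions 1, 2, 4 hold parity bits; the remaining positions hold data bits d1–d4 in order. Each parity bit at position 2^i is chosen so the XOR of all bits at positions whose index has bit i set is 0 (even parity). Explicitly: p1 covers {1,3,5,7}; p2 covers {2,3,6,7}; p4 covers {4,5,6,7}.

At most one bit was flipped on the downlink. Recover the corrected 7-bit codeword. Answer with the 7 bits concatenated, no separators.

1011010

s1 (pos 1,3,5,7): 0⊕1⊕0⊕0 = 1
s2 (pos 2,3,6,7): 0⊕1⊕1⊕0 = 0
s4 (pos 4,5,6,7): 1⊕0⊕1⊕0 = 0
Syndrome s4…s1 = 001 → error at position 1.
Flip position 1: 0011010 → 1011010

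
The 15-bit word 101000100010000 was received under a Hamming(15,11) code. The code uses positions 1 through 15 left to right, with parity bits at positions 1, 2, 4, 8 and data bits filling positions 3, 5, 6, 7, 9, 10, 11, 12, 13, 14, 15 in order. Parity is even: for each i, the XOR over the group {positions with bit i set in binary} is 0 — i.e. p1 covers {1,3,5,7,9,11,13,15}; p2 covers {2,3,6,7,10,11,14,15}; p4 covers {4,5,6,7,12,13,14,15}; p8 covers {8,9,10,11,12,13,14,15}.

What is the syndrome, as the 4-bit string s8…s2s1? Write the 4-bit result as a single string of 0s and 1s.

s1 (pos 1,3,5,7,9,11,13,15): 1⊕1⊕0⊕1⊕0⊕1⊕0⊕0 = 0
s2 (pos 2,3,6,7,10,11,14,15): 0⊕1⊕0⊕1⊕0⊕1⊕0⊕0 = 1
s4 (pos 4,5,6,7,12,13,14,15): 0⊕0⊕0⊕1⊕0⊕0⊕0⊕0 = 1
s8 (pos 8,9,10,11,12,13,14,15): 0⊕0⊕0⊕1⊕0⊕0⊕0⊕0 = 1
Syndrome s8…s1 = 1110 → error at position 14.

1110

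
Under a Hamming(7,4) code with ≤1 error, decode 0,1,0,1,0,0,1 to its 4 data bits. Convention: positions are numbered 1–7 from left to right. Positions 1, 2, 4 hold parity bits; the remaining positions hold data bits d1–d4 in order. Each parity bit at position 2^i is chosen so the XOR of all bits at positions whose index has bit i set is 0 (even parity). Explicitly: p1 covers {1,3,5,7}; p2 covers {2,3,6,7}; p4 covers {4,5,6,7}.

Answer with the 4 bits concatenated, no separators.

s1 (pos 1,3,5,7): 0⊕0⊕0⊕1 = 1
s2 (pos 2,3,6,7): 1⊕0⊕0⊕1 = 0
s4 (pos 4,5,6,7): 1⊕0⊕0⊕1 = 0
Syndrome s4…s1 = 001 → error at position 1.
Flip position 1: 0101001 → 1101001
Read data bits from positions 3,5,6,7: 0001

0001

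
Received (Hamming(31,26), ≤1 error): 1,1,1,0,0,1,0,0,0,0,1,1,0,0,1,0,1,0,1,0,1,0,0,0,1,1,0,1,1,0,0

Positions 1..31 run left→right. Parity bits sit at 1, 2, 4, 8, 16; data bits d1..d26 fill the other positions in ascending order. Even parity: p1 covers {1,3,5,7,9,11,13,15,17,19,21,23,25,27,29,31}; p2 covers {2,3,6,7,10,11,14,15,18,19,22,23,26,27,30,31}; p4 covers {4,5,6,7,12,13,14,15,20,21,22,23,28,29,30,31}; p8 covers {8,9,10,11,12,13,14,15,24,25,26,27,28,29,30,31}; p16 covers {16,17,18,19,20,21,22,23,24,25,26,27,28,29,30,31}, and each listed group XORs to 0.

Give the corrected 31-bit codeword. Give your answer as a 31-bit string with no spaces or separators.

s1 (pos 1,3,5,7,9,11,13,15,17,19,21,23,25,27,29,31): 1⊕1⊕0⊕0⊕0⊕1⊕0⊕1⊕1⊕1⊕1⊕0⊕1⊕0⊕1⊕0 = 1
s2 (pos 2,3,6,7,10,11,14,15,18,19,22,23,26,27,30,31): 1⊕1⊕1⊕0⊕0⊕1⊕0⊕1⊕0⊕1⊕0⊕0⊕1⊕0⊕0⊕0 = 1
s4 (pos 4,5,6,7,12,13,14,15,20,21,22,23,28,29,30,31): 0⊕0⊕1⊕0⊕1⊕0⊕0⊕1⊕0⊕1⊕0⊕0⊕1⊕1⊕0⊕0 = 0
s8 (pos 8,9,10,11,12,13,14,15,24,25,26,27,28,29,30,31): 0⊕0⊕0⊕1⊕1⊕0⊕0⊕1⊕0⊕1⊕1⊕0⊕1⊕1⊕0⊕0 = 1
s16 (pos 16,17,18,19,20,21,22,23,24,25,26,27,28,29,30,31): 0⊕1⊕0⊕1⊕0⊕1⊕0⊕0⊕0⊕1⊕1⊕0⊕1⊕1⊕0⊕0 = 1
Syndrome s16…s1 = 11011 → error at position 27.
Flip position 27: 1110010000110010101010001101100 → 1110010000110010101010001111100

1110010000110010101010001111100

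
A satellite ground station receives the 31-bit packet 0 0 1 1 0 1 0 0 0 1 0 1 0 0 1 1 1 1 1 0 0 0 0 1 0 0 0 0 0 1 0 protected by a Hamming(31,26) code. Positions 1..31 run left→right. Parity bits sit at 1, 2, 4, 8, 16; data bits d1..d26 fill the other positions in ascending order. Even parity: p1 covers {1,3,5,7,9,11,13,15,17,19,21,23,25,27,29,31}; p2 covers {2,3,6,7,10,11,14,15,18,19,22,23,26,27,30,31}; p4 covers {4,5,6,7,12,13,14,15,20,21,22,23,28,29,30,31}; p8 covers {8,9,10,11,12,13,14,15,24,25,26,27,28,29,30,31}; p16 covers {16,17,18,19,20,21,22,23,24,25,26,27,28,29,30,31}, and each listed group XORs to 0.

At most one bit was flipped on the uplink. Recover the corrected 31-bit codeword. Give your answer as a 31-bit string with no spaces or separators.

0011010001010111111000010000010

s1 (pos 1,3,5,7,9,11,13,15,17,19,21,23,25,27,29,31): 0⊕1⊕0⊕0⊕0⊕0⊕0⊕1⊕1⊕1⊕0⊕0⊕0⊕0⊕0⊕0 = 0
s2 (pos 2,3,6,7,10,11,14,15,18,19,22,23,26,27,30,31): 0⊕1⊕1⊕0⊕1⊕0⊕0⊕1⊕1⊕1⊕0⊕0⊕0⊕0⊕1⊕0 = 1
s4 (pos 4,5,6,7,12,13,14,15,20,21,22,23,28,29,30,31): 1⊕0⊕1⊕0⊕1⊕0⊕0⊕1⊕0⊕0⊕0⊕0⊕0⊕0⊕1⊕0 = 1
s8 (pos 8,9,10,11,12,13,14,15,24,25,26,27,28,29,30,31): 0⊕0⊕1⊕0⊕1⊕0⊕0⊕1⊕1⊕0⊕0⊕0⊕0⊕0⊕1⊕0 = 1
s16 (pos 16,17,18,19,20,21,22,23,24,25,26,27,28,29,30,31): 1⊕1⊕1⊕1⊕0⊕0⊕0⊕0⊕1⊕0⊕0⊕0⊕0⊕0⊕1⊕0 = 0
Syndrome s16…s1 = 01110 → error at position 14.
Flip position 14: 0011010001010011111000010000010 → 0011010001010111111000010000010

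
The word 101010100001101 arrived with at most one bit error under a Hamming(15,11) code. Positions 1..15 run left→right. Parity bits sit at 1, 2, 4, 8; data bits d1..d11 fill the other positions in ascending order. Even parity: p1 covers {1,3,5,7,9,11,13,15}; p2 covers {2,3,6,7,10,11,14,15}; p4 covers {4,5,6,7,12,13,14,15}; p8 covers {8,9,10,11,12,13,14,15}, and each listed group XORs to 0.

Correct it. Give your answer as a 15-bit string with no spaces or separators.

s1 (pos 1,3,5,7,9,11,13,15): 1⊕1⊕1⊕1⊕0⊕0⊕1⊕1 = 0
s2 (pos 2,3,6,7,10,11,14,15): 0⊕1⊕0⊕1⊕0⊕0⊕0⊕1 = 1
s4 (pos 4,5,6,7,12,13,14,15): 0⊕1⊕0⊕1⊕1⊕1⊕0⊕1 = 1
s8 (pos 8,9,10,11,12,13,14,15): 0⊕0⊕0⊕0⊕1⊕1⊕0⊕1 = 1
Syndrome s8…s1 = 1110 → error at position 14.
Flip position 14: 101010100001101 → 101010100001111

101010100001111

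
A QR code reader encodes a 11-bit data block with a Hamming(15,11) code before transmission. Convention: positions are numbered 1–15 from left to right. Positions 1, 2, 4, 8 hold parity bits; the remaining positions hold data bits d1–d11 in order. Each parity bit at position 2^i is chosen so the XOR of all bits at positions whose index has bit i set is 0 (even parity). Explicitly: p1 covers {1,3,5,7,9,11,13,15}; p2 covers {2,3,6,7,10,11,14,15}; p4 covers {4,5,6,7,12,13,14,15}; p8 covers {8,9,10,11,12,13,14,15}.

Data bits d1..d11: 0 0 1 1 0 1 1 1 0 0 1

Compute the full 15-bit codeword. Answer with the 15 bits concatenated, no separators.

110001100111001

Place data at non-parity positions: p1 p2 0 p4 0 1 1 p8 0 1 1 1 0 0 1
p1 (pos 1,3,5,7,9,11,13,15): XOR of data positions = 0⊕0⊕1⊕0⊕1⊕0⊕1 = 1
p2 (pos 2,3,6,7,10,11,14,15): XOR of data positions = 0⊕1⊕1⊕1⊕1⊕0⊕1 = 1
p4 (pos 4,5,6,7,12,13,14,15): XOR of data positions = 0⊕1⊕1⊕1⊕0⊕0⊕1 = 0
p8 (pos 8,9,10,11,12,13,14,15): XOR of data positions = 0⊕1⊕1⊕1⊕0⊕0⊕1 = 0
Codeword: 110001100111001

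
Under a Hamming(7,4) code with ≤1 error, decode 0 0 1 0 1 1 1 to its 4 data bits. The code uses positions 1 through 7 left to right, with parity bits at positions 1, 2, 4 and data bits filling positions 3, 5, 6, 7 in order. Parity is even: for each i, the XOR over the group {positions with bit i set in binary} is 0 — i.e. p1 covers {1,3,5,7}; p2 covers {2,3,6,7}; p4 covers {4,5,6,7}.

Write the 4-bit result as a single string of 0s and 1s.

s1 (pos 1,3,5,7): 0⊕1⊕1⊕1 = 1
s2 (pos 2,3,6,7): 0⊕1⊕1⊕1 = 1
s4 (pos 4,5,6,7): 0⊕1⊕1⊕1 = 1
Syndrome s4…s1 = 111 → error at position 7.
Flip position 7: 0010111 → 0010110
Read data bits from positions 3,5,6,7: 1110

1110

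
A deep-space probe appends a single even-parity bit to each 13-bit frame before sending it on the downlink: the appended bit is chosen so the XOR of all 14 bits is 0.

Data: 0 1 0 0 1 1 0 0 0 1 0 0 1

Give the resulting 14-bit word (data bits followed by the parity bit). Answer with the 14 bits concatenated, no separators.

01001100010011

XOR of the 13 data bits: 0⊕1⊕0⊕0⊕1⊕1⊕0⊕0⊕0⊕1⊕0⊕0⊕1 = 1
Parity bit = 1 (so all 14 bits XOR to 0).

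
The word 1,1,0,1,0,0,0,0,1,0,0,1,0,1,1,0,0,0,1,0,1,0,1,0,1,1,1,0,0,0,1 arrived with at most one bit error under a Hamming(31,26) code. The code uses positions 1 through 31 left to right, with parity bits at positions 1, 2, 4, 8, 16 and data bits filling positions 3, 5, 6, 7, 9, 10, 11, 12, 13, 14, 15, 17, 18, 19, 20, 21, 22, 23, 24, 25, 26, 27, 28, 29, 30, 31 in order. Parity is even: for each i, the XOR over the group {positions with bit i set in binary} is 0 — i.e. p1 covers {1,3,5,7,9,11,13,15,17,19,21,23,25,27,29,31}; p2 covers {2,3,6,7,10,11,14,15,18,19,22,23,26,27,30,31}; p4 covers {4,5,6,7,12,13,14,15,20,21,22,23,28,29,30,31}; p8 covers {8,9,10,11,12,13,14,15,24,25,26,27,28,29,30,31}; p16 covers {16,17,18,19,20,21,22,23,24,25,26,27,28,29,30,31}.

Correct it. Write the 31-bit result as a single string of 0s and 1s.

s1 (pos 1,3,5,7,9,11,13,15,17,19,21,23,25,27,29,31): 1⊕0⊕0⊕0⊕1⊕0⊕0⊕1⊕0⊕1⊕1⊕1⊕1⊕1⊕0⊕1 = 1
s2 (pos 2,3,6,7,10,11,14,15,18,19,22,23,26,27,30,31): 1⊕0⊕0⊕0⊕0⊕0⊕1⊕1⊕0⊕1⊕0⊕1⊕1⊕1⊕0⊕1 = 0
s4 (pos 4,5,6,7,12,13,14,15,20,21,22,23,28,29,30,31): 1⊕0⊕0⊕0⊕1⊕0⊕1⊕1⊕0⊕1⊕0⊕1⊕0⊕0⊕0⊕1 = 1
s8 (pos 8,9,10,11,12,13,14,15,24,25,26,27,28,29,30,31): 0⊕1⊕0⊕0⊕1⊕0⊕1⊕1⊕0⊕1⊕1⊕1⊕0⊕0⊕0⊕1 = 0
s16 (pos 16,17,18,19,20,21,22,23,24,25,26,27,28,29,30,31): 0⊕0⊕0⊕1⊕0⊕1⊕0⊕1⊕0⊕1⊕1⊕1⊕0⊕0⊕0⊕1 = 1
Syndrome s16…s1 = 10101 → error at position 21.
Flip position 21: 1101000010010110001010101110001 → 1101000010010110001000101110001

1101000010010110001000101110001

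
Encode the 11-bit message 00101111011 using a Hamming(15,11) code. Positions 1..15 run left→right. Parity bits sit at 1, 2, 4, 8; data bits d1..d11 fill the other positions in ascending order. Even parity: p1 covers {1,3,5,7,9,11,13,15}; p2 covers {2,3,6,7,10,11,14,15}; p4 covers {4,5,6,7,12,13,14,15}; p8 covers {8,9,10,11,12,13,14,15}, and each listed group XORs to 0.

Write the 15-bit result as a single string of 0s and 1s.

110001001111011

Place data at non-parity positions: p1 p2 0 p4 0 1 0 p8 1 1 1 1 0 1 1
p1 (pos 1,3,5,7,9,11,13,15): XOR of data positions = 0⊕0⊕0⊕1⊕1⊕0⊕1 = 1
p2 (pos 2,3,6,7,10,11,14,15): XOR of data positions = 0⊕1⊕0⊕1⊕1⊕1⊕1 = 1
p4 (pos 4,5,6,7,12,13,14,15): XOR of data positions = 0⊕1⊕0⊕1⊕0⊕1⊕1 = 0
p8 (pos 8,9,10,11,12,13,14,15): XOR of data positions = 1⊕1⊕1⊕1⊕0⊕1⊕1 = 0
Codeword: 110001001111011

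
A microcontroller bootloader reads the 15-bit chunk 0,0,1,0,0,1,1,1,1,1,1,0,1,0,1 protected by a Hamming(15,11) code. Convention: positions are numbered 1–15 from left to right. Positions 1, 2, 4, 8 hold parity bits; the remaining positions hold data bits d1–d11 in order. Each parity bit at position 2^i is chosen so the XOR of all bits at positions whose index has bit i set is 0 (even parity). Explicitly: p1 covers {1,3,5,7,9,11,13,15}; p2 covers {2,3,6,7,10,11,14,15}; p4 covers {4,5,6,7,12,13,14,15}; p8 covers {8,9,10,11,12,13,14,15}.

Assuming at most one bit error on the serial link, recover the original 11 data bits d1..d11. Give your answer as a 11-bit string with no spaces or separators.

10111110101

s1 (pos 1,3,5,7,9,11,13,15): 0⊕1⊕0⊕1⊕1⊕1⊕1⊕1 = 0
s2 (pos 2,3,6,7,10,11,14,15): 0⊕1⊕1⊕1⊕1⊕1⊕0⊕1 = 0
s4 (pos 4,5,6,7,12,13,14,15): 0⊕0⊕1⊕1⊕0⊕1⊕0⊕1 = 0
s8 (pos 8,9,10,11,12,13,14,15): 1⊕1⊕1⊕1⊕0⊕1⊕0⊕1 = 0
Syndrome s8…s1 = 0000 → no error.
Read data bits from positions 3,5,6,7,9,10,11,12,13,14,15: 10111110101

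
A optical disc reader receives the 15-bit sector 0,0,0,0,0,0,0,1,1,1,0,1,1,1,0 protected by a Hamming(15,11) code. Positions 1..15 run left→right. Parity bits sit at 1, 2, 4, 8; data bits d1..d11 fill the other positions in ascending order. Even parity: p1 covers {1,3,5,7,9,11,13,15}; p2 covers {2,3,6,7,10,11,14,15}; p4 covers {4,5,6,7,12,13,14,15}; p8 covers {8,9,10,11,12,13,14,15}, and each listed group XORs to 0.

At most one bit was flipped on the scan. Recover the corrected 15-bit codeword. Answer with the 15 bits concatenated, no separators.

000100011101110

s1 (pos 1,3,5,7,9,11,13,15): 0⊕0⊕0⊕0⊕1⊕0⊕1⊕0 = 0
s2 (pos 2,3,6,7,10,11,14,15): 0⊕0⊕0⊕0⊕1⊕0⊕1⊕0 = 0
s4 (pos 4,5,6,7,12,13,14,15): 0⊕0⊕0⊕0⊕1⊕1⊕1⊕0 = 1
s8 (pos 8,9,10,11,12,13,14,15): 1⊕1⊕1⊕0⊕1⊕1⊕1⊕0 = 0
Syndrome s8…s1 = 0100 → error at position 4.
Flip position 4: 000000011101110 → 000100011101110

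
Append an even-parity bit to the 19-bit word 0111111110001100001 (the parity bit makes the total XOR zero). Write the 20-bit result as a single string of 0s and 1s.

XOR of the 19 data bits: 0⊕1⊕1⊕1⊕1⊕1⊕1⊕1⊕1⊕0⊕0⊕0⊕1⊕1⊕0⊕0⊕0⊕0⊕1 = 1
Parity bit = 1 (so all 20 bits XOR to 0).

01111111100011000011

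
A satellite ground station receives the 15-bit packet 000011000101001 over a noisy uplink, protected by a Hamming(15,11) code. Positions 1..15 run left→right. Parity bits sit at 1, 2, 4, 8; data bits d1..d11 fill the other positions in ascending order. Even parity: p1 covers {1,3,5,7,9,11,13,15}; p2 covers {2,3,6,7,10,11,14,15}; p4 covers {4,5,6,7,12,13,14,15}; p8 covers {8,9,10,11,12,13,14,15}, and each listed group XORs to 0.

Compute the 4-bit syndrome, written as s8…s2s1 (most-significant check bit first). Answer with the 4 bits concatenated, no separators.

1010

s1 (pos 1,3,5,7,9,11,13,15): 0⊕0⊕1⊕0⊕0⊕0⊕0⊕1 = 0
s2 (pos 2,3,6,7,10,11,14,15): 0⊕0⊕1⊕0⊕1⊕0⊕0⊕1 = 1
s4 (pos 4,5,6,7,12,13,14,15): 0⊕1⊕1⊕0⊕1⊕0⊕0⊕1 = 0
s8 (pos 8,9,10,11,12,13,14,15): 0⊕0⊕1⊕0⊕1⊕0⊕0⊕1 = 1
Syndrome s8…s1 = 1010 → error at position 10.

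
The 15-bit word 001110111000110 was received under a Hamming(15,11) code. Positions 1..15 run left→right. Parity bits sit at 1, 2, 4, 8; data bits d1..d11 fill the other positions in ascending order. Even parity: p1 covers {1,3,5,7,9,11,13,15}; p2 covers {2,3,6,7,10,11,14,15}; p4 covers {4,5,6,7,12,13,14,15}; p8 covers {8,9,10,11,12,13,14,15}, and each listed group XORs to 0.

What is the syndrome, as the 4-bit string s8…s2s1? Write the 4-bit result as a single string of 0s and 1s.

s1 (pos 1,3,5,7,9,11,13,15): 0⊕1⊕1⊕1⊕1⊕0⊕1⊕0 = 1
s2 (pos 2,3,6,7,10,11,14,15): 0⊕1⊕0⊕1⊕0⊕0⊕1⊕0 = 1
s4 (pos 4,5,6,7,12,13,14,15): 1⊕1⊕0⊕1⊕0⊕1⊕1⊕0 = 1
s8 (pos 8,9,10,11,12,13,14,15): 1⊕1⊕0⊕0⊕0⊕1⊕1⊕0 = 0
Syndrome s8…s1 = 0111 → error at position 7.

0111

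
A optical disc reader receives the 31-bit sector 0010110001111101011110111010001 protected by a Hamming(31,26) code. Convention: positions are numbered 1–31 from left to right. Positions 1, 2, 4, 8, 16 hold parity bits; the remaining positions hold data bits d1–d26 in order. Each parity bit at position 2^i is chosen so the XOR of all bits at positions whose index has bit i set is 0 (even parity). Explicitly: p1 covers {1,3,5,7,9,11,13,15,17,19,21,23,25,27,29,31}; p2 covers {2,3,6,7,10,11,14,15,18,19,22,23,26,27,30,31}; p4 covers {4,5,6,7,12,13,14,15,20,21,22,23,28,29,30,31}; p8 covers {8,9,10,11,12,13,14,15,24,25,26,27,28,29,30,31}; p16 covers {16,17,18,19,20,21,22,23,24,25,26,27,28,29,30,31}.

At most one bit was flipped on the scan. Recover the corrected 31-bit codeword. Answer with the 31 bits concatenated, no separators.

0010110001101101011110111010001

s1 (pos 1,3,5,7,9,11,13,15,17,19,21,23,25,27,29,31): 0⊕1⊕1⊕0⊕0⊕1⊕1⊕0⊕0⊕1⊕1⊕1⊕1⊕1⊕0⊕1 = 0
s2 (pos 2,3,6,7,10,11,14,15,18,19,22,23,26,27,30,31): 0⊕1⊕1⊕0⊕1⊕1⊕1⊕0⊕1⊕1⊕0⊕1⊕0⊕1⊕0⊕1 = 0
s4 (pos 4,5,6,7,12,13,14,15,20,21,22,23,28,29,30,31): 0⊕1⊕1⊕0⊕1⊕1⊕1⊕0⊕1⊕1⊕0⊕1⊕0⊕0⊕0⊕1 = 1
s8 (pos 8,9,10,11,12,13,14,15,24,25,26,27,28,29,30,31): 0⊕0⊕1⊕1⊕1⊕1⊕1⊕0⊕1⊕1⊕0⊕1⊕0⊕0⊕0⊕1 = 1
s16 (pos 16,17,18,19,20,21,22,23,24,25,26,27,28,29,30,31): 1⊕0⊕1⊕1⊕1⊕1⊕0⊕1⊕1⊕1⊕0⊕1⊕0⊕0⊕0⊕1 = 0
Syndrome s16…s1 = 01100 → error at position 12.
Flip position 12: 0010110001111101011110111010001 → 0010110001101101011110111010001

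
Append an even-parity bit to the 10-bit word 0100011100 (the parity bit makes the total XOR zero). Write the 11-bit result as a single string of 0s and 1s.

XOR of the 10 data bits: 0⊕1⊕0⊕0⊕0⊕1⊕1⊕1⊕0⊕0 = 0
Parity bit = 0 (so all 11 bits XOR to 0).

01000111000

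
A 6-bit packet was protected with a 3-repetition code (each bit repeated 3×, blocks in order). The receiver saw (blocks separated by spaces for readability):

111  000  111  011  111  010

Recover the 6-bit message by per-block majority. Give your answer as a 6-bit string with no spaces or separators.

101110

Block 1 (111): 3 ones → 1
Block 2 (000): 0 ones → 0
Block 3 (111): 3 ones → 1
Block 4 (011): 2 ones → 1
Block 5 (111): 3 ones → 1
Block 6 (010): 1 one → 0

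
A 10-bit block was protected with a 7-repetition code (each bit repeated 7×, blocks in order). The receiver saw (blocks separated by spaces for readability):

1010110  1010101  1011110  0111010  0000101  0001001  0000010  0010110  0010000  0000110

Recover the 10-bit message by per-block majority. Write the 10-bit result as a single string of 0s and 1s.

Block 1 (1010110): 4 ones → 1
Block 2 (1010101): 4 ones → 1
Block 3 (1011110): 5 ones → 1
Block 4 (0111010): 4 ones → 1
Block 5 (0000101): 2 ones → 0
Block 6 (0001001): 2 ones → 0
Block 7 (0000010): 1 one → 0
Block 8 (0010110): 3 ones → 0
Block 9 (0010000): 1 one → 0
Block 10 (0000110): 2 ones → 0

1111000000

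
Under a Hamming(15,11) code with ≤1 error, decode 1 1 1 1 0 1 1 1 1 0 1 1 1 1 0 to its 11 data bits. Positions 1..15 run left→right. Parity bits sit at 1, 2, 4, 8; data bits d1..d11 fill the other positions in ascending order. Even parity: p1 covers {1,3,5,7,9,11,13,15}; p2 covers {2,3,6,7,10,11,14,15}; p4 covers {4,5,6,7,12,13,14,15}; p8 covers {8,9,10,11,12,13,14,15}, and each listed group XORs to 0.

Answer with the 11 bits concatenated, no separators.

10111011110

s1 (pos 1,3,5,7,9,11,13,15): 1⊕1⊕0⊕1⊕1⊕1⊕1⊕0 = 0
s2 (pos 2,3,6,7,10,11,14,15): 1⊕1⊕1⊕1⊕0⊕1⊕1⊕0 = 0
s4 (pos 4,5,6,7,12,13,14,15): 1⊕0⊕1⊕1⊕1⊕1⊕1⊕0 = 0
s8 (pos 8,9,10,11,12,13,14,15): 1⊕1⊕0⊕1⊕1⊕1⊕1⊕0 = 0
Syndrome s8…s1 = 0000 → no error.
Read data bits from positions 3,5,6,7,9,10,11,12,13,14,15: 10111011110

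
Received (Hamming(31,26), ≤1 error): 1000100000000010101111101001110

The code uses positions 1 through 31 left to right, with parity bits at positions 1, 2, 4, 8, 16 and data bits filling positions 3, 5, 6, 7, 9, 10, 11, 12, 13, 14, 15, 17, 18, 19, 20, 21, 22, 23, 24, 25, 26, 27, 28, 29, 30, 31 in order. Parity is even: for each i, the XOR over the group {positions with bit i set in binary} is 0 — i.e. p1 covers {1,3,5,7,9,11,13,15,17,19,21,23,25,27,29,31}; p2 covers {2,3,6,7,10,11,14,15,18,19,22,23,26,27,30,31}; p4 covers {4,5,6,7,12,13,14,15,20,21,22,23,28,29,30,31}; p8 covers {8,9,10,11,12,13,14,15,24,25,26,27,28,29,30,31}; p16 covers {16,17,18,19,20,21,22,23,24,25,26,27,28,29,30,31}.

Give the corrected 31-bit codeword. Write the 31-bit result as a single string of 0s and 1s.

1000100000000000101111101001110

s1 (pos 1,3,5,7,9,11,13,15,17,19,21,23,25,27,29,31): 1⊕0⊕1⊕0⊕0⊕0⊕0⊕1⊕1⊕1⊕1⊕1⊕1⊕0⊕1⊕0 = 1
s2 (pos 2,3,6,7,10,11,14,15,18,19,22,23,26,27,30,31): 0⊕0⊕0⊕0⊕0⊕0⊕0⊕1⊕0⊕1⊕1⊕1⊕0⊕0⊕1⊕0 = 1
s4 (pos 4,5,6,7,12,13,14,15,20,21,22,23,28,29,30,31): 0⊕1⊕0⊕0⊕0⊕0⊕0⊕1⊕1⊕1⊕1⊕1⊕1⊕1⊕1⊕0 = 1
s8 (pos 8,9,10,11,12,13,14,15,24,25,26,27,28,29,30,31): 0⊕0⊕0⊕0⊕0⊕0⊕0⊕1⊕0⊕1⊕0⊕0⊕1⊕1⊕1⊕0 = 1
s16 (pos 16,17,18,19,20,21,22,23,24,25,26,27,28,29,30,31): 0⊕1⊕0⊕1⊕1⊕1⊕1⊕1⊕0⊕1⊕0⊕0⊕1⊕1⊕1⊕0 = 0
Syndrome s16…s1 = 01111 → error at position 15.
Flip position 15: 1000100000000010101111101001110 → 1000100000000000101111101001110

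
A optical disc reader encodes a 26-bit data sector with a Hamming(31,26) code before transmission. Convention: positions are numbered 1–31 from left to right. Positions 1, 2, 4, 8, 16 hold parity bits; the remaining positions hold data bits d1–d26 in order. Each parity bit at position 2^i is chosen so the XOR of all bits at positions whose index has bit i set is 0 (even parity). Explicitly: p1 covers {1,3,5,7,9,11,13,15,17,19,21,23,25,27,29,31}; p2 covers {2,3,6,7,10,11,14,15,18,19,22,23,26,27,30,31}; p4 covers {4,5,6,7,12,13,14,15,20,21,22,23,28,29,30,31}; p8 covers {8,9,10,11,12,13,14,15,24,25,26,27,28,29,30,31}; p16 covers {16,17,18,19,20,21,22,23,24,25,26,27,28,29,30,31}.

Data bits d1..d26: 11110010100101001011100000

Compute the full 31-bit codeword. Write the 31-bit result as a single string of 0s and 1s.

0111111100101000101001011100000

Place data at non-parity positions: p1 p2 1 p4 1 1 1 p8 0 0 1 0 1 0 0 p16 1 0 1 0 0 1 0 1 1 1 0 0 0 0 0
p1 (pos 1,3,5,7,9,11,13,15,17,19,21,23,25,27,29,31): XOR of data positions = 1⊕1⊕1⊕0⊕1⊕1⊕0⊕1⊕1⊕0⊕0⊕1⊕0⊕0⊕0 = 0
p2 (pos 2,3,6,7,10,11,14,15,18,19,22,23,26,27,30,31): XOR of data positions = 1⊕1⊕1⊕0⊕1⊕0⊕0⊕0⊕1⊕1⊕0⊕1⊕0⊕0⊕0 = 1
p4 (pos 4,5,6,7,12,13,14,15,20,21,22,23,28,29,30,31): XOR of data positions = 1⊕1⊕1⊕0⊕1⊕0⊕0⊕0⊕0⊕1⊕0⊕0⊕0⊕0⊕0 = 1
p8 (pos 8,9,10,11,12,13,14,15,24,25,26,27,28,29,30,31): XOR of data positions = 0⊕0⊕1⊕0⊕1⊕0⊕0⊕1⊕1⊕1⊕0⊕0⊕0⊕0⊕0 = 1
p16 (pos 16,17,18,19,20,21,22,23,24,25,26,27,28,29,30,31): XOR of data positions = 1⊕0⊕1⊕0⊕0⊕1⊕0⊕1⊕1⊕1⊕0⊕0⊕0⊕0⊕0 = 0
Codeword: 0111111100101000101001011100000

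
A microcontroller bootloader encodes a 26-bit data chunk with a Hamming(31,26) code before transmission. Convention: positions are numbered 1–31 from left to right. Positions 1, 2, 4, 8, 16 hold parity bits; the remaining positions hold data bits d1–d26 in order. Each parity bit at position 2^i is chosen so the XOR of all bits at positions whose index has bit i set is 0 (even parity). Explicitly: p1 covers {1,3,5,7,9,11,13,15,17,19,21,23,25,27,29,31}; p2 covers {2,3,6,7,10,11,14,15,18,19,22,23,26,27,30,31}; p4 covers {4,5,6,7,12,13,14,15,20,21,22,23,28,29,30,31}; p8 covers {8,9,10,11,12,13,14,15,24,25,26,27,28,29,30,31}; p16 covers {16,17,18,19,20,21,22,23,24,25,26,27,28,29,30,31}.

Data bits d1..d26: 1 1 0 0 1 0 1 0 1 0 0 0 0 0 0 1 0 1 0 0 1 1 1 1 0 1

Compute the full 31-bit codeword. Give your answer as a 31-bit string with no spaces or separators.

0011100010101001000010100111101

Place data at non-parity positions: p1 p2 1 p4 1 0 0 p8 1 0 1 0 1 0 0 p16 0 0 0 0 1 0 1 0 0 1 1 1 1 0 1
p1 (pos 1,3,5,7,9,11,13,15,17,19,21,23,25,27,29,31): XOR of data positions = 1⊕1⊕0⊕1⊕1⊕1⊕0⊕0⊕0⊕1⊕1⊕0⊕1⊕1⊕1 = 0
p2 (pos 2,3,6,7,10,11,14,15,18,19,22,23,26,27,30,31): XOR of data positions = 1⊕0⊕0⊕0⊕1⊕0⊕0⊕0⊕0⊕0⊕1⊕1⊕1⊕0⊕1 = 0
p4 (pos 4,5,6,7,12,13,14,15,20,21,22,23,28,29,30,31): XOR of data positions = 1⊕0⊕0⊕0⊕1⊕0⊕0⊕0⊕1⊕0⊕1⊕1⊕1⊕0⊕1 = 1
p8 (pos 8,9,10,11,12,13,14,15,24,25,26,27,28,29,30,31): XOR of data positions = 1⊕0⊕1⊕0⊕1⊕0⊕0⊕0⊕0⊕1⊕1⊕1⊕1⊕0⊕1 = 0
p16 (pos 16,17,18,19,20,21,22,23,24,25,26,27,28,29,30,31): XOR of data positions = 0⊕0⊕0⊕0⊕1⊕0⊕1⊕0⊕0⊕1⊕1⊕1⊕1⊕0⊕1 = 1
Codeword: 0011100010101001000010100111101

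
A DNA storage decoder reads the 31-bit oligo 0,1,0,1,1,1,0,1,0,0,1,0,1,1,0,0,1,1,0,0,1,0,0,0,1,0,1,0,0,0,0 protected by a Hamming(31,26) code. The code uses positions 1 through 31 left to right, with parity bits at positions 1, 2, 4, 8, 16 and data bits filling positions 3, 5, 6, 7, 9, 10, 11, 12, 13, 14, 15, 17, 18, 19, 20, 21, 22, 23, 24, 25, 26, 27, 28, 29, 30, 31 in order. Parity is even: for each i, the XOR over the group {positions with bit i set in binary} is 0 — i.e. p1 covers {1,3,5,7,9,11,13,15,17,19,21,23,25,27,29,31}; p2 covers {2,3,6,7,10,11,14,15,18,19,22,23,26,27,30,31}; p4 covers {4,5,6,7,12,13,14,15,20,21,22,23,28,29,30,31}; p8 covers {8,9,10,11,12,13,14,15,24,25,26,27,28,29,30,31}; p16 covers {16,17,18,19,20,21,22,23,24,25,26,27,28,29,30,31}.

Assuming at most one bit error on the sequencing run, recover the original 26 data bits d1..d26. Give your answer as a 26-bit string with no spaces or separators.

s1 (pos 1,3,5,7,9,11,13,15,17,19,21,23,25,27,29,31): 0⊕0⊕1⊕0⊕0⊕1⊕1⊕0⊕1⊕0⊕1⊕0⊕1⊕1⊕0⊕0 = 1
s2 (pos 2,3,6,7,10,11,14,15,18,19,22,23,26,27,30,31): 1⊕0⊕1⊕0⊕0⊕1⊕1⊕0⊕1⊕0⊕0⊕0⊕0⊕1⊕0⊕0 = 0
s4 (pos 4,5,6,7,12,13,14,15,20,21,22,23,28,29,30,31): 1⊕1⊕1⊕0⊕0⊕1⊕1⊕0⊕0⊕1⊕0⊕0⊕0⊕0⊕0⊕0 = 0
s8 (pos 8,9,10,11,12,13,14,15,24,25,26,27,28,29,30,31): 1⊕0⊕0⊕1⊕0⊕1⊕1⊕0⊕0⊕1⊕0⊕1⊕0⊕0⊕0⊕0 = 0
s16 (pos 16,17,18,19,20,21,22,23,24,25,26,27,28,29,30,31): 0⊕1⊕1⊕0⊕0⊕1⊕0⊕0⊕0⊕1⊕0⊕1⊕0⊕0⊕0⊕0 = 1
Syndrome s16…s1 = 10001 → error at position 17.
Flip position 17: 0101110100101100110010001010000 → 0101110100101100010010001010000
Read data bits from positions 3,5,6,7,9,10,11,12,13,14,15,17,18,19,20,21,22,23,24,25,26,27,28,29,30,31: 01100010110010010001010000

01100010110010010001010000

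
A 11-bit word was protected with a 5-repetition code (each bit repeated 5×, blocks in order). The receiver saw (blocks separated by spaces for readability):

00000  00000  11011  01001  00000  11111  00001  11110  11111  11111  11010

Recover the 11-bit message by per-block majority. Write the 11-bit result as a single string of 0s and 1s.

Block 1 (00000): 0 ones → 0
Block 2 (00000): 0 ones → 0
Block 3 (11011): 4 ones → 1
Block 4 (01001): 2 ones → 0
Block 5 (00000): 0 ones → 0
Block 6 (11111): 5 ones → 1
Block 7 (00001): 1 one → 0
Block 8 (11110): 4 ones → 1
Block 9 (11111): 5 ones → 1
Block 10 (11111): 5 ones → 1
Block 11 (11010): 3 ones → 1

00100101111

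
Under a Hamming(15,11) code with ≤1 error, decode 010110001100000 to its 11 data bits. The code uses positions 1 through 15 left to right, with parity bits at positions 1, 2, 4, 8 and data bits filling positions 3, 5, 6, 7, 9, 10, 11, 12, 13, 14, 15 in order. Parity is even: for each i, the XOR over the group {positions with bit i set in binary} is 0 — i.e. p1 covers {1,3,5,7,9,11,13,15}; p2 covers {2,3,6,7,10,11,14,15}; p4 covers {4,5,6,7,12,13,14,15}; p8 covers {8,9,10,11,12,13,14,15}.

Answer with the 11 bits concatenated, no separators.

01001100000

s1 (pos 1,3,5,7,9,11,13,15): 0⊕0⊕1⊕0⊕1⊕0⊕0⊕0 = 0
s2 (pos 2,3,6,7,10,11,14,15): 1⊕0⊕0⊕0⊕1⊕0⊕0⊕0 = 0
s4 (pos 4,5,6,7,12,13,14,15): 1⊕1⊕0⊕0⊕0⊕0⊕0⊕0 = 0
s8 (pos 8,9,10,11,12,13,14,15): 0⊕1⊕1⊕0⊕0⊕0⊕0⊕0 = 0
Syndrome s8…s1 = 0000 → no error.
Read data bits from positions 3,5,6,7,9,10,11,12,13,14,15: 01001100000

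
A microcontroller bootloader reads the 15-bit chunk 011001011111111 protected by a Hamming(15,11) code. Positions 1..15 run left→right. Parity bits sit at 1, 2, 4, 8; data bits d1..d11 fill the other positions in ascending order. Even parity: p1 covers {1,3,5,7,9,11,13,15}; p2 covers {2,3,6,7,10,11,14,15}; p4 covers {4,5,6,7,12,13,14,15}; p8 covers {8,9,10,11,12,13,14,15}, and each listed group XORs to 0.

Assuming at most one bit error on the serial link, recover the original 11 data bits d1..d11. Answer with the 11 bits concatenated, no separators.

10111111111

s1 (pos 1,3,5,7,9,11,13,15): 0⊕1⊕0⊕0⊕1⊕1⊕1⊕1 = 1
s2 (pos 2,3,6,7,10,11,14,15): 1⊕1⊕1⊕0⊕1⊕1⊕1⊕1 = 1
s4 (pos 4,5,6,7,12,13,14,15): 0⊕0⊕1⊕0⊕1⊕1⊕1⊕1 = 1
s8 (pos 8,9,10,11,12,13,14,15): 1⊕1⊕1⊕1⊕1⊕1⊕1⊕1 = 0
Syndrome s8…s1 = 0111 → error at position 7.
Flip position 7: 011001011111111 → 011001111111111
Read data bits from positions 3,5,6,7,9,10,11,12,13,14,15: 10111111111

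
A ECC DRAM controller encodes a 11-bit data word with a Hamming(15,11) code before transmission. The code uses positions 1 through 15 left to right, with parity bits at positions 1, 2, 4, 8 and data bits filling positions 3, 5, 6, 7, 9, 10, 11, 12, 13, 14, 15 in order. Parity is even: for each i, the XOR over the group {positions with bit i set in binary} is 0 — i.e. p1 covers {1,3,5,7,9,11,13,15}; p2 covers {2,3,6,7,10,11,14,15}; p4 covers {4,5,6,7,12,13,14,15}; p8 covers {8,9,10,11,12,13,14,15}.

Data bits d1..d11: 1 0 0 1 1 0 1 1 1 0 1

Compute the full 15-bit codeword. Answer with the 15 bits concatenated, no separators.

001000111011101

Place data at non-parity positions: p1 p2 1 p4 0 0 1 p8 1 0 1 1 1 0 1
p1 (pos 1,3,5,7,9,11,13,15): XOR of data positions = 1⊕0⊕1⊕1⊕1⊕1⊕1 = 0
p2 (pos 2,3,6,7,10,11,14,15): XOR of data positions = 1⊕0⊕1⊕0⊕1⊕0⊕1 = 0
p4 (pos 4,5,6,7,12,13,14,15): XOR of data positions = 0⊕0⊕1⊕1⊕1⊕0⊕1 = 0
p8 (pos 8,9,10,11,12,13,14,15): XOR of data positions = 1⊕0⊕1⊕1⊕1⊕0⊕1 = 1
Codeword: 001000111011101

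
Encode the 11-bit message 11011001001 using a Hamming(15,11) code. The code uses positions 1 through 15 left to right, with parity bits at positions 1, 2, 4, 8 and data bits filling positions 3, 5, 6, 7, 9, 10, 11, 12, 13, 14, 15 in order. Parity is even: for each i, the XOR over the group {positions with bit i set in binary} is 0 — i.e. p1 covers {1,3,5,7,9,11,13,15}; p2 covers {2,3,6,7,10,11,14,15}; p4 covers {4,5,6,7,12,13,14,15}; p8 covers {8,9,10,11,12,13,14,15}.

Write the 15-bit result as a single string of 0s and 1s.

Place data at non-parity positions: p1 p2 1 p4 1 0 1 p8 1 0 0 1 0 0 1
p1 (pos 1,3,5,7,9,11,13,15): XOR of data positions = 1⊕1⊕1⊕1⊕0⊕0⊕1 = 1
p2 (pos 2,3,6,7,10,11,14,15): XOR of data positions = 1⊕0⊕1⊕0⊕0⊕0⊕1 = 1
p4 (pos 4,5,6,7,12,13,14,15): XOR of data positions = 1⊕0⊕1⊕1⊕0⊕0⊕1 = 0
p8 (pos 8,9,10,11,12,13,14,15): XOR of data positions = 1⊕0⊕0⊕1⊕0⊕0⊕1 = 1
Codeword: 111010111001001

111010111001001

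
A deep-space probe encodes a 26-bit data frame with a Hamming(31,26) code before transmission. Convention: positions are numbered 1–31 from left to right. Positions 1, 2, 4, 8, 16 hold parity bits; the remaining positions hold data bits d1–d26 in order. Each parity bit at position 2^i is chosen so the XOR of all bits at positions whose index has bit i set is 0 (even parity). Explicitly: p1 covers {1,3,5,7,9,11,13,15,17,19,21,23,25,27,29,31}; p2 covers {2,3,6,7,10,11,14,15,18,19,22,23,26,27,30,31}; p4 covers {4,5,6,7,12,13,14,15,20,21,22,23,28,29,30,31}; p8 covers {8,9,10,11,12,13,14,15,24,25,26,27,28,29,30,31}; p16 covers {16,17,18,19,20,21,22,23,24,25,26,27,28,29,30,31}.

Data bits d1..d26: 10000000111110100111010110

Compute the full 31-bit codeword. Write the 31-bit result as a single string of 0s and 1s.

0111000000001111110100111010110

Place data at non-parity positions: p1 p2 1 p4 0 0 0 p8 0 0 0 0 1 1 1 p16 1 1 0 1 0 0 1 1 1 0 1 0 1 1 0
p1 (pos 1,3,5,7,9,11,13,15,17,19,21,23,25,27,29,31): XOR of data positions = 1⊕0⊕0⊕0⊕0⊕1⊕1⊕1⊕0⊕0⊕1⊕1⊕1⊕1⊕0 = 0
p2 (pos 2,3,6,7,10,11,14,15,18,19,22,23,26,27,30,31): XOR of data positions = 1⊕0⊕0⊕0⊕0⊕1⊕1⊕1⊕0⊕0⊕1⊕0⊕1⊕1⊕0 = 1
p4 (pos 4,5,6,7,12,13,14,15,20,21,22,23,28,29,30,31): XOR of data positions = 0⊕0⊕0⊕0⊕1⊕1⊕1⊕1⊕0⊕0⊕1⊕0⊕1⊕1⊕0 = 1
p8 (pos 8,9,10,11,12,13,14,15,24,25,26,27,28,29,30,31): XOR of data positions = 0⊕0⊕0⊕0⊕1⊕1⊕1⊕1⊕1⊕0⊕1⊕0⊕1⊕1⊕0 = 0
p16 (pos 16,17,18,19,20,21,22,23,24,25,26,27,28,29,30,31): XOR of data positions = 1⊕1⊕0⊕1⊕0⊕0⊕1⊕1⊕1⊕0⊕1⊕0⊕1⊕1⊕0 = 1
Codeword: 0111000000001111110100111010110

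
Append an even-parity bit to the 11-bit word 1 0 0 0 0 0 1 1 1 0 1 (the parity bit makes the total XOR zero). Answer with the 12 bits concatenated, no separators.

XOR of the 11 data bits: 1⊕0⊕0⊕0⊕0⊕0⊕1⊕1⊕1⊕0⊕1 = 1
Parity bit = 1 (so all 12 bits XOR to 0).

100000111011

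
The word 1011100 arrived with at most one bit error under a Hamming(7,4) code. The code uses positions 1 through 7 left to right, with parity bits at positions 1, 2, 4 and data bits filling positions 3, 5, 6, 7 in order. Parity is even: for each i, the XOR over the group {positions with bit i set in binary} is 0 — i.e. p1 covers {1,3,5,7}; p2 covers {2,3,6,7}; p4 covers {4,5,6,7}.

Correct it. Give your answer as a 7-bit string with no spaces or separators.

1001100

s1 (pos 1,3,5,7): 1⊕1⊕1⊕0 = 1
s2 (pos 2,3,6,7): 0⊕1⊕0⊕0 = 1
s4 (pos 4,5,6,7): 1⊕1⊕0⊕0 = 0
Syndrome s4…s1 = 011 → error at position 3.
Flip position 3: 1011100 → 1001100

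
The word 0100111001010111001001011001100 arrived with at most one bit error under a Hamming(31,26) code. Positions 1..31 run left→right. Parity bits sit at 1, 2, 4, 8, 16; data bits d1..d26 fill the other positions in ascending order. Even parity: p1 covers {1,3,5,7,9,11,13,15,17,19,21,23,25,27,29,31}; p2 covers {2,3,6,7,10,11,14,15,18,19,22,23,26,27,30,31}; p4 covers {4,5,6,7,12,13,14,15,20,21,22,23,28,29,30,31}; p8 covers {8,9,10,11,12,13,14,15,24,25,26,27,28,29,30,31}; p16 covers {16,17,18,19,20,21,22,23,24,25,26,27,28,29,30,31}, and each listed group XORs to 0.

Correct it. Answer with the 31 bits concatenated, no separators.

s1 (pos 1,3,5,7,9,11,13,15,17,19,21,23,25,27,29,31): 0⊕0⊕1⊕1⊕0⊕0⊕0⊕1⊕0⊕1⊕0⊕0⊕1⊕0⊕1⊕0 = 0
s2 (pos 2,3,6,7,10,11,14,15,18,19,22,23,26,27,30,31): 1⊕0⊕1⊕1⊕1⊕0⊕1⊕1⊕0⊕1⊕1⊕0⊕0⊕0⊕0⊕0 = 0
s4 (pos 4,5,6,7,12,13,14,15,20,21,22,23,28,29,30,31): 0⊕1⊕1⊕1⊕1⊕0⊕1⊕1⊕0⊕0⊕1⊕0⊕1⊕1⊕0⊕0 = 1
s8 (pos 8,9,10,11,12,13,14,15,24,25,26,27,28,29,30,31): 0⊕0⊕1⊕0⊕1⊕0⊕1⊕1⊕1⊕1⊕0⊕0⊕1⊕1⊕0⊕0 = 0
s16 (pos 16,17,18,19,20,21,22,23,24,25,26,27,28,29,30,31): 1⊕0⊕0⊕1⊕0⊕0⊕1⊕0⊕1⊕1⊕0⊕0⊕1⊕1⊕0⊕0 = 1
Syndrome s16…s1 = 10100 → error at position 20.
Flip position 20: 0100111001010111001001011001100 → 0100111001010111001101011001100

0100111001010111001101011001100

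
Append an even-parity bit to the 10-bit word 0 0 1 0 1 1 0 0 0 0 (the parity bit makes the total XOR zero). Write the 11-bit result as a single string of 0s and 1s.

00101100001

XOR of the 10 data bits: 0⊕0⊕1⊕0⊕1⊕1⊕0⊕0⊕0⊕0 = 1
Parity bit = 1 (so all 11 bits XOR to 0).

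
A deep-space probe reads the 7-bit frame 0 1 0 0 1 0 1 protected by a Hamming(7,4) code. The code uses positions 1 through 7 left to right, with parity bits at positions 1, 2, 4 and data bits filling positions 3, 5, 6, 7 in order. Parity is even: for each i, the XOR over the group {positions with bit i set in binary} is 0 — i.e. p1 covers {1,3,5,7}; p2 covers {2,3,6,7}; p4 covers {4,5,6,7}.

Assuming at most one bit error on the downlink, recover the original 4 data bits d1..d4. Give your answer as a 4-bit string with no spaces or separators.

s1 (pos 1,3,5,7): 0⊕0⊕1⊕1 = 0
s2 (pos 2,3,6,7): 1⊕0⊕0⊕1 = 0
s4 (pos 4,5,6,7): 0⊕1⊕0⊕1 = 0
Syndrome s4…s1 = 000 → no error.
Read data bits from positions 3,5,6,7: 0101

0101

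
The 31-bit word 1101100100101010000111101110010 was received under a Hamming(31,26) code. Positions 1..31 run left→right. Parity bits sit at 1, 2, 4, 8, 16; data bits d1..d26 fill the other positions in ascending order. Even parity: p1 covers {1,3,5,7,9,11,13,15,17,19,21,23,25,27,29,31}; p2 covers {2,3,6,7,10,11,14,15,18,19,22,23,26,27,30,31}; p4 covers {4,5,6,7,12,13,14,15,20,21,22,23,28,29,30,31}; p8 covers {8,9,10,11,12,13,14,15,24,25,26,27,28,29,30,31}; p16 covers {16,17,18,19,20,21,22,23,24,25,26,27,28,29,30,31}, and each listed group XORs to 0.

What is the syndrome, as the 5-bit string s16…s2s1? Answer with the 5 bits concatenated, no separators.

00101

s1 (pos 1,3,5,7,9,11,13,15,17,19,21,23,25,27,29,31): 1⊕0⊕1⊕0⊕0⊕1⊕1⊕1⊕0⊕0⊕1⊕1⊕1⊕1⊕0⊕0 = 1
s2 (pos 2,3,6,7,10,11,14,15,18,19,22,23,26,27,30,31): 1⊕0⊕0⊕0⊕0⊕1⊕0⊕1⊕0⊕0⊕1⊕1⊕1⊕1⊕1⊕0 = 0
s4 (pos 4,5,6,7,12,13,14,15,20,21,22,23,28,29,30,31): 1⊕1⊕0⊕0⊕0⊕1⊕0⊕1⊕1⊕1⊕1⊕1⊕0⊕0⊕1⊕0 = 1
s8 (pos 8,9,10,11,12,13,14,15,24,25,26,27,28,29,30,31): 1⊕0⊕0⊕1⊕0⊕1⊕0⊕1⊕0⊕1⊕1⊕1⊕0⊕0⊕1⊕0 = 0
s16 (pos 16,17,18,19,20,21,22,23,24,25,26,27,28,29,30,31): 0⊕0⊕0⊕0⊕1⊕1⊕1⊕1⊕0⊕1⊕1⊕1⊕0⊕0⊕1⊕0 = 0
Syndrome s16…s1 = 00101 → error at position 5.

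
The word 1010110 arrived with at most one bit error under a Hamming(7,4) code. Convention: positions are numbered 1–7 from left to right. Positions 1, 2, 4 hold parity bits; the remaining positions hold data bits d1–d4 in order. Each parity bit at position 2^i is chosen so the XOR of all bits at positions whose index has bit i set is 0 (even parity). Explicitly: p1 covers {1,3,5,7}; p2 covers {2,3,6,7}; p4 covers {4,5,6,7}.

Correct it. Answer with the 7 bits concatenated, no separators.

s1 (pos 1,3,5,7): 1⊕1⊕1⊕0 = 1
s2 (pos 2,3,6,7): 0⊕1⊕1⊕0 = 0
s4 (pos 4,5,6,7): 0⊕1⊕1⊕0 = 0
Syndrome s4…s1 = 001 → error at position 1.
Flip position 1: 1010110 → 0010110

0010110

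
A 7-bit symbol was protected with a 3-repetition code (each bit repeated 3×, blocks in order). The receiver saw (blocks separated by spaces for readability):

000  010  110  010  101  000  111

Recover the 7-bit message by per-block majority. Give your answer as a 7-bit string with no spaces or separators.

0010101

Block 1 (000): 0 ones → 0
Block 2 (010): 1 one → 0
Block 3 (110): 2 ones → 1
Block 4 (010): 1 one → 0
Block 5 (101): 2 ones → 1
Block 6 (000): 0 ones → 0
Block 7 (111): 3 ones → 1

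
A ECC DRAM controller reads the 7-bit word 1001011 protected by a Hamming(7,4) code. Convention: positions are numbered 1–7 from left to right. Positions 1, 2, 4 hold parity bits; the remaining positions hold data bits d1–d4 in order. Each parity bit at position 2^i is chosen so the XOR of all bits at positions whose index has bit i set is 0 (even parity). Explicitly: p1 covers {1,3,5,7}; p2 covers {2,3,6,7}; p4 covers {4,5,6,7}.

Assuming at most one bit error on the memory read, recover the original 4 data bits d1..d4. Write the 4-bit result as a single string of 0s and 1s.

0011

s1 (pos 1,3,5,7): 1⊕0⊕0⊕1 = 0
s2 (pos 2,3,6,7): 0⊕0⊕1⊕1 = 0
s4 (pos 4,5,6,7): 1⊕0⊕1⊕1 = 1
Syndrome s4…s1 = 100 → error at position 4.
Flip position 4: 1001011 → 1000011
Read data bits from positions 3,5,6,7: 0011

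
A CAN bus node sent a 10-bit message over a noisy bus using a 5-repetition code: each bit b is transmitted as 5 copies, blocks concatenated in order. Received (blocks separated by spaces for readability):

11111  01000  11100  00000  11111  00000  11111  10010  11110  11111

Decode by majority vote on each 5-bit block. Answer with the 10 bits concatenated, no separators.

Block 1 (11111): 5 ones → 1
Block 2 (01000): 1 one → 0
Block 3 (11100): 3 ones → 1
Block 4 (00000): 0 ones → 0
Block 5 (11111): 5 ones → 1
Block 6 (00000): 0 ones → 0
Block 7 (11111): 5 ones → 1
Block 8 (10010): 2 ones → 0
Block 9 (11110): 4 ones → 1
Block 10 (11111): 5 ones → 1

1010101011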